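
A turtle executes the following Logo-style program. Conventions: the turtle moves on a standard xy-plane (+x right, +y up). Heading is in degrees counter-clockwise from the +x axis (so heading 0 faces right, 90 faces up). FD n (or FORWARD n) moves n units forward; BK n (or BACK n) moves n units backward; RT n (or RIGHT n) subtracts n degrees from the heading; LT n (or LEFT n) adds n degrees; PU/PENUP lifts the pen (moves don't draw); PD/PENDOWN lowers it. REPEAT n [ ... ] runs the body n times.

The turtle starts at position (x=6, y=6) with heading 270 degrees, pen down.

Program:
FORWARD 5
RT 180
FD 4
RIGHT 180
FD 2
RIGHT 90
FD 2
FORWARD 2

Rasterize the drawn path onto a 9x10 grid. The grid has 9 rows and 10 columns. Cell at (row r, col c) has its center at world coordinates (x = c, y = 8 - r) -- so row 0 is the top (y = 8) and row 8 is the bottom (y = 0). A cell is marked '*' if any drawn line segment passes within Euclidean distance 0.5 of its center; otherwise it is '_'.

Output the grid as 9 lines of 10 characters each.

Answer: __________
__________
______*___
______*___
______*___
__*****___
______*___
______*___
__________

Derivation:
Segment 0: (6,6) -> (6,1)
Segment 1: (6,1) -> (6,5)
Segment 2: (6,5) -> (6,3)
Segment 3: (6,3) -> (4,3)
Segment 4: (4,3) -> (2,3)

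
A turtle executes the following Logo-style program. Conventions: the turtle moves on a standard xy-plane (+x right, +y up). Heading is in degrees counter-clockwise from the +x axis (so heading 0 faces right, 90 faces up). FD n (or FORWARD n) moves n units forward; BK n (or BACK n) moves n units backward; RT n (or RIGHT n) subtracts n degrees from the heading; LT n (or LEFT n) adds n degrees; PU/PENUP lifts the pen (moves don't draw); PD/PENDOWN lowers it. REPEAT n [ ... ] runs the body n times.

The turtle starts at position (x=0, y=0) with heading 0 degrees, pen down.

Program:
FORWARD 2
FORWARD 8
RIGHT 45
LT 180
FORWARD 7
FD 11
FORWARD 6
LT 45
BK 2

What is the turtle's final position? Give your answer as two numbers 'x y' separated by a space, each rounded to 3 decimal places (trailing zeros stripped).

Executing turtle program step by step:
Start: pos=(0,0), heading=0, pen down
FD 2: (0,0) -> (2,0) [heading=0, draw]
FD 8: (2,0) -> (10,0) [heading=0, draw]
RT 45: heading 0 -> 315
LT 180: heading 315 -> 135
FD 7: (10,0) -> (5.05,4.95) [heading=135, draw]
FD 11: (5.05,4.95) -> (-2.728,12.728) [heading=135, draw]
FD 6: (-2.728,12.728) -> (-6.971,16.971) [heading=135, draw]
LT 45: heading 135 -> 180
BK 2: (-6.971,16.971) -> (-4.971,16.971) [heading=180, draw]
Final: pos=(-4.971,16.971), heading=180, 6 segment(s) drawn

Answer: -4.971 16.971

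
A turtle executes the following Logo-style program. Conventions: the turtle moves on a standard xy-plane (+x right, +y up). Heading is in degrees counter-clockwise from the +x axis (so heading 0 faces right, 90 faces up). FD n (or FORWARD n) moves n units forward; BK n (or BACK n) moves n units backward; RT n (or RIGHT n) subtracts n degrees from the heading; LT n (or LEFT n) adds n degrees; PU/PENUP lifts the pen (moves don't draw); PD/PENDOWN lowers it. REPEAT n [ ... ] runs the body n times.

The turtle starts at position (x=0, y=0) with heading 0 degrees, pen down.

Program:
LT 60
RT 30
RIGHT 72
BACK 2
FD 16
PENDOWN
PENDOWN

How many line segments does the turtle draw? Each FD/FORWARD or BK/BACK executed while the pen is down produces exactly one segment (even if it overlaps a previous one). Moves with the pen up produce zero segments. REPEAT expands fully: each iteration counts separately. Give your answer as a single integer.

Executing turtle program step by step:
Start: pos=(0,0), heading=0, pen down
LT 60: heading 0 -> 60
RT 30: heading 60 -> 30
RT 72: heading 30 -> 318
BK 2: (0,0) -> (-1.486,1.338) [heading=318, draw]
FD 16: (-1.486,1.338) -> (10.404,-9.368) [heading=318, draw]
PD: pen down
PD: pen down
Final: pos=(10.404,-9.368), heading=318, 2 segment(s) drawn
Segments drawn: 2

Answer: 2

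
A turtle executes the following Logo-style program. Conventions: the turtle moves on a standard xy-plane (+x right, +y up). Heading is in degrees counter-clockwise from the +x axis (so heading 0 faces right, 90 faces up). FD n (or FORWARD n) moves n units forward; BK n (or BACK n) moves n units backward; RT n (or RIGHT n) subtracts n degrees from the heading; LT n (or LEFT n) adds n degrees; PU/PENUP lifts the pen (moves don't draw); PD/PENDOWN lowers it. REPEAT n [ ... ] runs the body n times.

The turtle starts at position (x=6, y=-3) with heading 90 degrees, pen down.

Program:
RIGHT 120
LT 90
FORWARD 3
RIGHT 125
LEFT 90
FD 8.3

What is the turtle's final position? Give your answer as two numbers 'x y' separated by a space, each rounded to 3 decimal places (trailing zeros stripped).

Answer: 15.022 3.106

Derivation:
Executing turtle program step by step:
Start: pos=(6,-3), heading=90, pen down
RT 120: heading 90 -> 330
LT 90: heading 330 -> 60
FD 3: (6,-3) -> (7.5,-0.402) [heading=60, draw]
RT 125: heading 60 -> 295
LT 90: heading 295 -> 25
FD 8.3: (7.5,-0.402) -> (15.022,3.106) [heading=25, draw]
Final: pos=(15.022,3.106), heading=25, 2 segment(s) drawn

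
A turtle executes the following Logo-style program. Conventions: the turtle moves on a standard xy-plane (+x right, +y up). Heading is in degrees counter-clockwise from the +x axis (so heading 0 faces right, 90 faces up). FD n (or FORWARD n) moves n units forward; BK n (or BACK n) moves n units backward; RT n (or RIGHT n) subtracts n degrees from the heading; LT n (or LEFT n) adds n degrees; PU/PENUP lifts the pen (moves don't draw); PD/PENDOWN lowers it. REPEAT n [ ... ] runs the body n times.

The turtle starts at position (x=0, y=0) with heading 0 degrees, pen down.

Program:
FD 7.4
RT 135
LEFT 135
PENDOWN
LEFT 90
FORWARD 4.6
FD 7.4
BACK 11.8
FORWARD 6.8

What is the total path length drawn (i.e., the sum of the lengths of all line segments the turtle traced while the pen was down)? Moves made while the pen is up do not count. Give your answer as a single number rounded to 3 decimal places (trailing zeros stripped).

Executing turtle program step by step:
Start: pos=(0,0), heading=0, pen down
FD 7.4: (0,0) -> (7.4,0) [heading=0, draw]
RT 135: heading 0 -> 225
LT 135: heading 225 -> 0
PD: pen down
LT 90: heading 0 -> 90
FD 4.6: (7.4,0) -> (7.4,4.6) [heading=90, draw]
FD 7.4: (7.4,4.6) -> (7.4,12) [heading=90, draw]
BK 11.8: (7.4,12) -> (7.4,0.2) [heading=90, draw]
FD 6.8: (7.4,0.2) -> (7.4,7) [heading=90, draw]
Final: pos=(7.4,7), heading=90, 5 segment(s) drawn

Segment lengths:
  seg 1: (0,0) -> (7.4,0), length = 7.4
  seg 2: (7.4,0) -> (7.4,4.6), length = 4.6
  seg 3: (7.4,4.6) -> (7.4,12), length = 7.4
  seg 4: (7.4,12) -> (7.4,0.2), length = 11.8
  seg 5: (7.4,0.2) -> (7.4,7), length = 6.8
Total = 38

Answer: 38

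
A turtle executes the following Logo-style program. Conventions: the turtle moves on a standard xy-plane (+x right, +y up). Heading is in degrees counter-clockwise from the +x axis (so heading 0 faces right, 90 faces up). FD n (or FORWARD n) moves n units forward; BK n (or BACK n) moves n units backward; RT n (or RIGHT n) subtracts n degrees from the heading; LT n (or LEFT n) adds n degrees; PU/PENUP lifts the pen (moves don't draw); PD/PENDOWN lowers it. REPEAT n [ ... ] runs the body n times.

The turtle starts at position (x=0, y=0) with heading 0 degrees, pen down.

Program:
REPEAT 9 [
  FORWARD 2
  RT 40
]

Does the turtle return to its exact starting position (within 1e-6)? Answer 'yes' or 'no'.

Executing turtle program step by step:
Start: pos=(0,0), heading=0, pen down
REPEAT 9 [
  -- iteration 1/9 --
  FD 2: (0,0) -> (2,0) [heading=0, draw]
  RT 40: heading 0 -> 320
  -- iteration 2/9 --
  FD 2: (2,0) -> (3.532,-1.286) [heading=320, draw]
  RT 40: heading 320 -> 280
  -- iteration 3/9 --
  FD 2: (3.532,-1.286) -> (3.879,-3.255) [heading=280, draw]
  RT 40: heading 280 -> 240
  -- iteration 4/9 --
  FD 2: (3.879,-3.255) -> (2.879,-4.987) [heading=240, draw]
  RT 40: heading 240 -> 200
  -- iteration 5/9 --
  FD 2: (2.879,-4.987) -> (1,-5.671) [heading=200, draw]
  RT 40: heading 200 -> 160
  -- iteration 6/9 --
  FD 2: (1,-5.671) -> (-0.879,-4.987) [heading=160, draw]
  RT 40: heading 160 -> 120
  -- iteration 7/9 --
  FD 2: (-0.879,-4.987) -> (-1.879,-3.255) [heading=120, draw]
  RT 40: heading 120 -> 80
  -- iteration 8/9 --
  FD 2: (-1.879,-3.255) -> (-1.532,-1.286) [heading=80, draw]
  RT 40: heading 80 -> 40
  -- iteration 9/9 --
  FD 2: (-1.532,-1.286) -> (0,0) [heading=40, draw]
  RT 40: heading 40 -> 0
]
Final: pos=(0,0), heading=0, 9 segment(s) drawn

Start position: (0, 0)
Final position: (0, 0)
Distance = 0; < 1e-6 -> CLOSED

Answer: yes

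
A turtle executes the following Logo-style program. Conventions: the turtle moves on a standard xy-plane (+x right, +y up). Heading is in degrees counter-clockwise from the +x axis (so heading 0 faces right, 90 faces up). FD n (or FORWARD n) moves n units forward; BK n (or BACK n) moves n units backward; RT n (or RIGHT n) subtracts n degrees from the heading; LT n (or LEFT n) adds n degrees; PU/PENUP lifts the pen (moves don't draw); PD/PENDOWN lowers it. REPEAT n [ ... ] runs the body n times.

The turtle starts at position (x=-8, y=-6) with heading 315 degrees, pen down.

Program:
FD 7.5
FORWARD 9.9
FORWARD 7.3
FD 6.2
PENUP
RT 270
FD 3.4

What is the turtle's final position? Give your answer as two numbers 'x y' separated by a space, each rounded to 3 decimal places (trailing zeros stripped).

Answer: 16.254 -25.445

Derivation:
Executing turtle program step by step:
Start: pos=(-8,-6), heading=315, pen down
FD 7.5: (-8,-6) -> (-2.697,-11.303) [heading=315, draw]
FD 9.9: (-2.697,-11.303) -> (4.304,-18.304) [heading=315, draw]
FD 7.3: (4.304,-18.304) -> (9.466,-23.466) [heading=315, draw]
FD 6.2: (9.466,-23.466) -> (13.85,-27.85) [heading=315, draw]
PU: pen up
RT 270: heading 315 -> 45
FD 3.4: (13.85,-27.85) -> (16.254,-25.445) [heading=45, move]
Final: pos=(16.254,-25.445), heading=45, 4 segment(s) drawn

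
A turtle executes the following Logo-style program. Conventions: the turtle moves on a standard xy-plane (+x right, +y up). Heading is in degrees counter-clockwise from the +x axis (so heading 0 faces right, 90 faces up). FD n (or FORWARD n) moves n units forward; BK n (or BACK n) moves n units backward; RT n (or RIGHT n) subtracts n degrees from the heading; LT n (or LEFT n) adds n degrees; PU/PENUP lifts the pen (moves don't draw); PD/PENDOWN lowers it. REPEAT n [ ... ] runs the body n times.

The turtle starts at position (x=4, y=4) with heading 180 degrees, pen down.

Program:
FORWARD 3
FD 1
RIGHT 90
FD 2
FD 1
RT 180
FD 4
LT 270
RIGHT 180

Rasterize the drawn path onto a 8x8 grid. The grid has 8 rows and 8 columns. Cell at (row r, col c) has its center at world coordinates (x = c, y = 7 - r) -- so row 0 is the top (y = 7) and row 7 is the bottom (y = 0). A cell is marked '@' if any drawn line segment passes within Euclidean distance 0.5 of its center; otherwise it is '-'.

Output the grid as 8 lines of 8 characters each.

Segment 0: (4,4) -> (1,4)
Segment 1: (1,4) -> (0,4)
Segment 2: (0,4) -> (0,6)
Segment 3: (0,6) -> (0,7)
Segment 4: (0,7) -> (0,3)

Answer: @-------
@-------
@-------
@@@@@---
@-------
--------
--------
--------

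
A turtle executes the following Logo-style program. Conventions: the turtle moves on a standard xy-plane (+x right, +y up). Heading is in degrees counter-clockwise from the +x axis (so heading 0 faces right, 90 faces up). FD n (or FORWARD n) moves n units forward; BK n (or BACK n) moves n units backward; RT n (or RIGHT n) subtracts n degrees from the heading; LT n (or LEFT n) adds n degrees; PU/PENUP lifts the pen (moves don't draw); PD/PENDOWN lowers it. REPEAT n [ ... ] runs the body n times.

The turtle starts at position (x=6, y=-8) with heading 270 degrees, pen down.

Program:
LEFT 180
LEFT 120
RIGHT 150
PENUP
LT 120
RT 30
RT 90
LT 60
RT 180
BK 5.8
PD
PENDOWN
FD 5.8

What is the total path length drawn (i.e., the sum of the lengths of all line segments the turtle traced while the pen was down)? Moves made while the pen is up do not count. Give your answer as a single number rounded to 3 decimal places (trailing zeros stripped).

Answer: 5.8

Derivation:
Executing turtle program step by step:
Start: pos=(6,-8), heading=270, pen down
LT 180: heading 270 -> 90
LT 120: heading 90 -> 210
RT 150: heading 210 -> 60
PU: pen up
LT 120: heading 60 -> 180
RT 30: heading 180 -> 150
RT 90: heading 150 -> 60
LT 60: heading 60 -> 120
RT 180: heading 120 -> 300
BK 5.8: (6,-8) -> (3.1,-2.977) [heading=300, move]
PD: pen down
PD: pen down
FD 5.8: (3.1,-2.977) -> (6,-8) [heading=300, draw]
Final: pos=(6,-8), heading=300, 1 segment(s) drawn

Segment lengths:
  seg 1: (3.1,-2.977) -> (6,-8), length = 5.8
Total = 5.8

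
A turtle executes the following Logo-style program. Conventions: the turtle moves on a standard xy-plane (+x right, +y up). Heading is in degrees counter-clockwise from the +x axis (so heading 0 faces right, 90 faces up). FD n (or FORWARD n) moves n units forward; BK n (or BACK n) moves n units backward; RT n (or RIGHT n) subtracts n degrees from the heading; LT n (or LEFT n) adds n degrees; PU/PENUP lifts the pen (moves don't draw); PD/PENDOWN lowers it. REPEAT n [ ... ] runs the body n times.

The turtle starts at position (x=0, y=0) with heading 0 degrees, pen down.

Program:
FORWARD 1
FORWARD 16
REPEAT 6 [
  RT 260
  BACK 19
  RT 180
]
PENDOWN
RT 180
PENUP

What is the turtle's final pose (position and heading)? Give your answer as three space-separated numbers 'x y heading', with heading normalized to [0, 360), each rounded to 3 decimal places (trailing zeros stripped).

Answer: 12.555 -25.21 60

Derivation:
Executing turtle program step by step:
Start: pos=(0,0), heading=0, pen down
FD 1: (0,0) -> (1,0) [heading=0, draw]
FD 16: (1,0) -> (17,0) [heading=0, draw]
REPEAT 6 [
  -- iteration 1/6 --
  RT 260: heading 0 -> 100
  BK 19: (17,0) -> (20.299,-18.711) [heading=100, draw]
  RT 180: heading 100 -> 280
  -- iteration 2/6 --
  RT 260: heading 280 -> 20
  BK 19: (20.299,-18.711) -> (2.445,-25.21) [heading=20, draw]
  RT 180: heading 20 -> 200
  -- iteration 3/6 --
  RT 260: heading 200 -> 300
  BK 19: (2.445,-25.21) -> (-7.055,-8.755) [heading=300, draw]
  RT 180: heading 300 -> 120
  -- iteration 4/6 --
  RT 260: heading 120 -> 220
  BK 19: (-7.055,-8.755) -> (7.5,3.458) [heading=220, draw]
  RT 180: heading 220 -> 40
  -- iteration 5/6 --
  RT 260: heading 40 -> 140
  BK 19: (7.5,3.458) -> (22.055,-8.755) [heading=140, draw]
  RT 180: heading 140 -> 320
  -- iteration 6/6 --
  RT 260: heading 320 -> 60
  BK 19: (22.055,-8.755) -> (12.555,-25.21) [heading=60, draw]
  RT 180: heading 60 -> 240
]
PD: pen down
RT 180: heading 240 -> 60
PU: pen up
Final: pos=(12.555,-25.21), heading=60, 8 segment(s) drawn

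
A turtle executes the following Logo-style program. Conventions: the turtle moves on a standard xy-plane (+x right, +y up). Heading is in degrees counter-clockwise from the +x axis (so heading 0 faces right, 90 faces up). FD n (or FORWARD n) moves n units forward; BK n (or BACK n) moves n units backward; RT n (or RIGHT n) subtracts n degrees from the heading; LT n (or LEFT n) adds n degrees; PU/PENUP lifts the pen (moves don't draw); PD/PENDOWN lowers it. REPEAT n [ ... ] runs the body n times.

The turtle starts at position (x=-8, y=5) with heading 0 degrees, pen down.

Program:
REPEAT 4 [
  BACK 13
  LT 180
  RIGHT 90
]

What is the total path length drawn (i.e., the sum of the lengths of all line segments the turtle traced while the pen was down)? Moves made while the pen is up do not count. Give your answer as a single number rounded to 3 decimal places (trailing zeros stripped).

Executing turtle program step by step:
Start: pos=(-8,5), heading=0, pen down
REPEAT 4 [
  -- iteration 1/4 --
  BK 13: (-8,5) -> (-21,5) [heading=0, draw]
  LT 180: heading 0 -> 180
  RT 90: heading 180 -> 90
  -- iteration 2/4 --
  BK 13: (-21,5) -> (-21,-8) [heading=90, draw]
  LT 180: heading 90 -> 270
  RT 90: heading 270 -> 180
  -- iteration 3/4 --
  BK 13: (-21,-8) -> (-8,-8) [heading=180, draw]
  LT 180: heading 180 -> 0
  RT 90: heading 0 -> 270
  -- iteration 4/4 --
  BK 13: (-8,-8) -> (-8,5) [heading=270, draw]
  LT 180: heading 270 -> 90
  RT 90: heading 90 -> 0
]
Final: pos=(-8,5), heading=0, 4 segment(s) drawn

Segment lengths:
  seg 1: (-8,5) -> (-21,5), length = 13
  seg 2: (-21,5) -> (-21,-8), length = 13
  seg 3: (-21,-8) -> (-8,-8), length = 13
  seg 4: (-8,-8) -> (-8,5), length = 13
Total = 52

Answer: 52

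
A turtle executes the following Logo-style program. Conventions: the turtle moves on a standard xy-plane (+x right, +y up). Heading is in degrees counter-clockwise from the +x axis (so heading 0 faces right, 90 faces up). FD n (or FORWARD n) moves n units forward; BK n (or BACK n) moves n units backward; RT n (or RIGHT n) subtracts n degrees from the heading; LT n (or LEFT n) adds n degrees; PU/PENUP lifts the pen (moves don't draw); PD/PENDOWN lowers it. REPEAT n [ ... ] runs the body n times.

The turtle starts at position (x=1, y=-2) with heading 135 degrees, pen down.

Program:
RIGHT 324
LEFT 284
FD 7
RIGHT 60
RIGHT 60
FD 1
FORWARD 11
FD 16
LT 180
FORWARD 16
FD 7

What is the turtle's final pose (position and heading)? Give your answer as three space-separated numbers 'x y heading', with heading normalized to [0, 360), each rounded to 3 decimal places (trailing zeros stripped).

Executing turtle program step by step:
Start: pos=(1,-2), heading=135, pen down
RT 324: heading 135 -> 171
LT 284: heading 171 -> 95
FD 7: (1,-2) -> (0.39,4.973) [heading=95, draw]
RT 60: heading 95 -> 35
RT 60: heading 35 -> 335
FD 1: (0.39,4.973) -> (1.296,4.551) [heading=335, draw]
FD 11: (1.296,4.551) -> (11.266,-0.098) [heading=335, draw]
FD 16: (11.266,-0.098) -> (25.767,-6.86) [heading=335, draw]
LT 180: heading 335 -> 155
FD 16: (25.767,-6.86) -> (11.266,-0.098) [heading=155, draw]
FD 7: (11.266,-0.098) -> (4.921,2.86) [heading=155, draw]
Final: pos=(4.921,2.86), heading=155, 6 segment(s) drawn

Answer: 4.921 2.86 155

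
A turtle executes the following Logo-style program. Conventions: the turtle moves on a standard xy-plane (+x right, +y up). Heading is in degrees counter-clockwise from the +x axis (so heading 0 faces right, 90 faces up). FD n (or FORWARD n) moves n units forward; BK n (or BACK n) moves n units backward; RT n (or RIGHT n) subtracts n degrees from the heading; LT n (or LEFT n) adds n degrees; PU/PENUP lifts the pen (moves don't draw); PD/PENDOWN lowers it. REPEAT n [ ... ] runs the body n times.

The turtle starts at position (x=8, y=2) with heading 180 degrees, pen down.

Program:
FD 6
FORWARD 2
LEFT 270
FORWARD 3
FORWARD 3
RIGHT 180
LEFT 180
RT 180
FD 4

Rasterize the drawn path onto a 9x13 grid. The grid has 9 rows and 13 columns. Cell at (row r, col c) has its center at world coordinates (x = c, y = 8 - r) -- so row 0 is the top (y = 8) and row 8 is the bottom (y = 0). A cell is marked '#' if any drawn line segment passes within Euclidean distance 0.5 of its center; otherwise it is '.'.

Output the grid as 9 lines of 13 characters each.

Answer: #............
#............
#............
#............
#............
#............
#########....
.............
.............

Derivation:
Segment 0: (8,2) -> (2,2)
Segment 1: (2,2) -> (0,2)
Segment 2: (0,2) -> (0,5)
Segment 3: (0,5) -> (0,8)
Segment 4: (0,8) -> (0,4)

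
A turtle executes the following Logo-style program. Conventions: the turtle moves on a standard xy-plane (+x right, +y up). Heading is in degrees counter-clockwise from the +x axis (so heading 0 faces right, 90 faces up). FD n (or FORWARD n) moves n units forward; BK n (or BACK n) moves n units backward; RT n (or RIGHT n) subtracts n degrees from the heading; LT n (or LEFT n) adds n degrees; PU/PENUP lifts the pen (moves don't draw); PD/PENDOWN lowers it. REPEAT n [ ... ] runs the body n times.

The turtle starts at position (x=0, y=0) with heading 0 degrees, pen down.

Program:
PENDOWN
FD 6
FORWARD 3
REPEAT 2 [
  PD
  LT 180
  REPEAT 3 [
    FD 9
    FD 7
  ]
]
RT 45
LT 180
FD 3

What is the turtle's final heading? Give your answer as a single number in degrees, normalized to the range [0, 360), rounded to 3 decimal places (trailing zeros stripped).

Executing turtle program step by step:
Start: pos=(0,0), heading=0, pen down
PD: pen down
FD 6: (0,0) -> (6,0) [heading=0, draw]
FD 3: (6,0) -> (9,0) [heading=0, draw]
REPEAT 2 [
  -- iteration 1/2 --
  PD: pen down
  LT 180: heading 0 -> 180
  REPEAT 3 [
    -- iteration 1/3 --
    FD 9: (9,0) -> (0,0) [heading=180, draw]
    FD 7: (0,0) -> (-7,0) [heading=180, draw]
    -- iteration 2/3 --
    FD 9: (-7,0) -> (-16,0) [heading=180, draw]
    FD 7: (-16,0) -> (-23,0) [heading=180, draw]
    -- iteration 3/3 --
    FD 9: (-23,0) -> (-32,0) [heading=180, draw]
    FD 7: (-32,0) -> (-39,0) [heading=180, draw]
  ]
  -- iteration 2/2 --
  PD: pen down
  LT 180: heading 180 -> 0
  REPEAT 3 [
    -- iteration 1/3 --
    FD 9: (-39,0) -> (-30,0) [heading=0, draw]
    FD 7: (-30,0) -> (-23,0) [heading=0, draw]
    -- iteration 2/3 --
    FD 9: (-23,0) -> (-14,0) [heading=0, draw]
    FD 7: (-14,0) -> (-7,0) [heading=0, draw]
    -- iteration 3/3 --
    FD 9: (-7,0) -> (2,0) [heading=0, draw]
    FD 7: (2,0) -> (9,0) [heading=0, draw]
  ]
]
RT 45: heading 0 -> 315
LT 180: heading 315 -> 135
FD 3: (9,0) -> (6.879,2.121) [heading=135, draw]
Final: pos=(6.879,2.121), heading=135, 15 segment(s) drawn

Answer: 135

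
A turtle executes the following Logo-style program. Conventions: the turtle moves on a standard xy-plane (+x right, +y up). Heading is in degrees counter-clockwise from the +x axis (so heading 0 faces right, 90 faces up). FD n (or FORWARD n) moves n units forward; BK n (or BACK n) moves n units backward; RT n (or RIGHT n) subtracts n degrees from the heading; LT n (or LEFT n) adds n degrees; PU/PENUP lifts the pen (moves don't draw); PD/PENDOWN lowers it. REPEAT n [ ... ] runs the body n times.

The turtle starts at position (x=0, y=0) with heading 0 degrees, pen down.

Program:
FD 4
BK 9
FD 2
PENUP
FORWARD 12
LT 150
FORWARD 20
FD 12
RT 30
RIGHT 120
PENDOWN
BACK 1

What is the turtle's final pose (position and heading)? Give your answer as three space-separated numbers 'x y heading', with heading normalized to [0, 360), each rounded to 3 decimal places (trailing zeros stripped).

Executing turtle program step by step:
Start: pos=(0,0), heading=0, pen down
FD 4: (0,0) -> (4,0) [heading=0, draw]
BK 9: (4,0) -> (-5,0) [heading=0, draw]
FD 2: (-5,0) -> (-3,0) [heading=0, draw]
PU: pen up
FD 12: (-3,0) -> (9,0) [heading=0, move]
LT 150: heading 0 -> 150
FD 20: (9,0) -> (-8.321,10) [heading=150, move]
FD 12: (-8.321,10) -> (-18.713,16) [heading=150, move]
RT 30: heading 150 -> 120
RT 120: heading 120 -> 0
PD: pen down
BK 1: (-18.713,16) -> (-19.713,16) [heading=0, draw]
Final: pos=(-19.713,16), heading=0, 4 segment(s) drawn

Answer: -19.713 16 0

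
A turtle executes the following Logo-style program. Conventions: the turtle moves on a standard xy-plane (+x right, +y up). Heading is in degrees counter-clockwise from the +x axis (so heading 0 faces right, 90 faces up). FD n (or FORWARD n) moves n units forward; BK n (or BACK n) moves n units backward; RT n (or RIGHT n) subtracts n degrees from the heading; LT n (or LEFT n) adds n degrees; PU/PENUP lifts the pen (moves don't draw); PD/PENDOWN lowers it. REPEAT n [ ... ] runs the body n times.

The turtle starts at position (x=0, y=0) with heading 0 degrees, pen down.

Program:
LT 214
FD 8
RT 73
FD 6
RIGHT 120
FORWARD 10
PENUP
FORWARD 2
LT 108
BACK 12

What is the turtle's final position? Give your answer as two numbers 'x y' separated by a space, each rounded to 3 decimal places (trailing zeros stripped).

Answer: 7.46 -5.723

Derivation:
Executing turtle program step by step:
Start: pos=(0,0), heading=0, pen down
LT 214: heading 0 -> 214
FD 8: (0,0) -> (-6.632,-4.474) [heading=214, draw]
RT 73: heading 214 -> 141
FD 6: (-6.632,-4.474) -> (-11.295,-0.698) [heading=141, draw]
RT 120: heading 141 -> 21
FD 10: (-11.295,-0.698) -> (-1.959,2.886) [heading=21, draw]
PU: pen up
FD 2: (-1.959,2.886) -> (-0.092,3.603) [heading=21, move]
LT 108: heading 21 -> 129
BK 12: (-0.092,3.603) -> (7.46,-5.723) [heading=129, move]
Final: pos=(7.46,-5.723), heading=129, 3 segment(s) drawn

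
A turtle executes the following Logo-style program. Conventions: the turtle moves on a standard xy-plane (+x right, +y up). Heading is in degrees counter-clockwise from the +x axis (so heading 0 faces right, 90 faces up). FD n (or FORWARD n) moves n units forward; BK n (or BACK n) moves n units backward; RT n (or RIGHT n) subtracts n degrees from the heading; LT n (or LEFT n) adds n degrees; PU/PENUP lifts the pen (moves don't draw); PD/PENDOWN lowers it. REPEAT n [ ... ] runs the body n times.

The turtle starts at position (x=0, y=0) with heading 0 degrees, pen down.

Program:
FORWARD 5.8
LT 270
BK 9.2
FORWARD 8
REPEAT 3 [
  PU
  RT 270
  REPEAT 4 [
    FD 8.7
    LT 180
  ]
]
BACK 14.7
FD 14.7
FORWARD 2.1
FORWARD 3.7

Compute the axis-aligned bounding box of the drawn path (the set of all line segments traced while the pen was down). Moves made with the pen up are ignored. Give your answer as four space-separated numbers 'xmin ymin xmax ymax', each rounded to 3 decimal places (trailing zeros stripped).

Answer: 0 0 5.8 9.2

Derivation:
Executing turtle program step by step:
Start: pos=(0,0), heading=0, pen down
FD 5.8: (0,0) -> (5.8,0) [heading=0, draw]
LT 270: heading 0 -> 270
BK 9.2: (5.8,0) -> (5.8,9.2) [heading=270, draw]
FD 8: (5.8,9.2) -> (5.8,1.2) [heading=270, draw]
REPEAT 3 [
  -- iteration 1/3 --
  PU: pen up
  RT 270: heading 270 -> 0
  REPEAT 4 [
    -- iteration 1/4 --
    FD 8.7: (5.8,1.2) -> (14.5,1.2) [heading=0, move]
    LT 180: heading 0 -> 180
    -- iteration 2/4 --
    FD 8.7: (14.5,1.2) -> (5.8,1.2) [heading=180, move]
    LT 180: heading 180 -> 0
    -- iteration 3/4 --
    FD 8.7: (5.8,1.2) -> (14.5,1.2) [heading=0, move]
    LT 180: heading 0 -> 180
    -- iteration 4/4 --
    FD 8.7: (14.5,1.2) -> (5.8,1.2) [heading=180, move]
    LT 180: heading 180 -> 0
  ]
  -- iteration 2/3 --
  PU: pen up
  RT 270: heading 0 -> 90
  REPEAT 4 [
    -- iteration 1/4 --
    FD 8.7: (5.8,1.2) -> (5.8,9.9) [heading=90, move]
    LT 180: heading 90 -> 270
    -- iteration 2/4 --
    FD 8.7: (5.8,9.9) -> (5.8,1.2) [heading=270, move]
    LT 180: heading 270 -> 90
    -- iteration 3/4 --
    FD 8.7: (5.8,1.2) -> (5.8,9.9) [heading=90, move]
    LT 180: heading 90 -> 270
    -- iteration 4/4 --
    FD 8.7: (5.8,9.9) -> (5.8,1.2) [heading=270, move]
    LT 180: heading 270 -> 90
  ]
  -- iteration 3/3 --
  PU: pen up
  RT 270: heading 90 -> 180
  REPEAT 4 [
    -- iteration 1/4 --
    FD 8.7: (5.8,1.2) -> (-2.9,1.2) [heading=180, move]
    LT 180: heading 180 -> 0
    -- iteration 2/4 --
    FD 8.7: (-2.9,1.2) -> (5.8,1.2) [heading=0, move]
    LT 180: heading 0 -> 180
    -- iteration 3/4 --
    FD 8.7: (5.8,1.2) -> (-2.9,1.2) [heading=180, move]
    LT 180: heading 180 -> 0
    -- iteration 4/4 --
    FD 8.7: (-2.9,1.2) -> (5.8,1.2) [heading=0, move]
    LT 180: heading 0 -> 180
  ]
]
BK 14.7: (5.8,1.2) -> (20.5,1.2) [heading=180, move]
FD 14.7: (20.5,1.2) -> (5.8,1.2) [heading=180, move]
FD 2.1: (5.8,1.2) -> (3.7,1.2) [heading=180, move]
FD 3.7: (3.7,1.2) -> (0,1.2) [heading=180, move]
Final: pos=(0,1.2), heading=180, 3 segment(s) drawn

Segment endpoints: x in {0, 5.8, 5.8}, y in {0, 1.2, 9.2}
xmin=0, ymin=0, xmax=5.8, ymax=9.2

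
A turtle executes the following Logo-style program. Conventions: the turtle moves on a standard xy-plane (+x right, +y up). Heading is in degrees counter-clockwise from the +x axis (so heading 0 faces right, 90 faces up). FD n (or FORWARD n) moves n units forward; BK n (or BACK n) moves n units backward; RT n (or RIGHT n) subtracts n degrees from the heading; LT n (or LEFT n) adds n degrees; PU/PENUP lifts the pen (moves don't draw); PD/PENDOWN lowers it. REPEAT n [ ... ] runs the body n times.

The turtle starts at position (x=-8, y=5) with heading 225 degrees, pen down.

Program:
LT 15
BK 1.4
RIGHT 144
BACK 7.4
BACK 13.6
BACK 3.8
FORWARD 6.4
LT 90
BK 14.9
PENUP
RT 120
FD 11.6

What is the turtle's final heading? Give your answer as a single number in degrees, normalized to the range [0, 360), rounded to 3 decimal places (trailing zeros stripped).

Answer: 66

Derivation:
Executing turtle program step by step:
Start: pos=(-8,5), heading=225, pen down
LT 15: heading 225 -> 240
BK 1.4: (-8,5) -> (-7.3,6.212) [heading=240, draw]
RT 144: heading 240 -> 96
BK 7.4: (-7.3,6.212) -> (-6.526,-1.147) [heading=96, draw]
BK 13.6: (-6.526,-1.147) -> (-5.105,-14.673) [heading=96, draw]
BK 3.8: (-5.105,-14.673) -> (-4.708,-18.452) [heading=96, draw]
FD 6.4: (-4.708,-18.452) -> (-5.377,-12.087) [heading=96, draw]
LT 90: heading 96 -> 186
BK 14.9: (-5.377,-12.087) -> (9.442,-10.529) [heading=186, draw]
PU: pen up
RT 120: heading 186 -> 66
FD 11.6: (9.442,-10.529) -> (14.16,0.068) [heading=66, move]
Final: pos=(14.16,0.068), heading=66, 6 segment(s) drawn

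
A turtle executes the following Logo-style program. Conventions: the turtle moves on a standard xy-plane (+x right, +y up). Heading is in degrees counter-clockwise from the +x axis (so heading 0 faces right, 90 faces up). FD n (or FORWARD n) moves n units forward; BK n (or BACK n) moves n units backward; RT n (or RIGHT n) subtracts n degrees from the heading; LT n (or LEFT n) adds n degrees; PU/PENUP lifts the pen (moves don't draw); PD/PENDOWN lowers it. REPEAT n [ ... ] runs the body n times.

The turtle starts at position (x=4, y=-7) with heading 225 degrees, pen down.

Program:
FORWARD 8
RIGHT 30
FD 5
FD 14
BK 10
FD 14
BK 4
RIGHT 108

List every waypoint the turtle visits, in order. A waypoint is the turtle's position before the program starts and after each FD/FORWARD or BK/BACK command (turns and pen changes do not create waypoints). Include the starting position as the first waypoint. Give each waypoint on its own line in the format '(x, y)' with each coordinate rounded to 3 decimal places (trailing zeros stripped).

Answer: (4, -7)
(-1.657, -12.657)
(-6.486, -13.951)
(-20.009, -17.574)
(-10.35, -14.986)
(-23.873, -18.61)
(-20.009, -17.574)

Derivation:
Executing turtle program step by step:
Start: pos=(4,-7), heading=225, pen down
FD 8: (4,-7) -> (-1.657,-12.657) [heading=225, draw]
RT 30: heading 225 -> 195
FD 5: (-1.657,-12.657) -> (-6.486,-13.951) [heading=195, draw]
FD 14: (-6.486,-13.951) -> (-20.009,-17.574) [heading=195, draw]
BK 10: (-20.009,-17.574) -> (-10.35,-14.986) [heading=195, draw]
FD 14: (-10.35,-14.986) -> (-23.873,-18.61) [heading=195, draw]
BK 4: (-23.873,-18.61) -> (-20.009,-17.574) [heading=195, draw]
RT 108: heading 195 -> 87
Final: pos=(-20.009,-17.574), heading=87, 6 segment(s) drawn
Waypoints (7 total):
(4, -7)
(-1.657, -12.657)
(-6.486, -13.951)
(-20.009, -17.574)
(-10.35, -14.986)
(-23.873, -18.61)
(-20.009, -17.574)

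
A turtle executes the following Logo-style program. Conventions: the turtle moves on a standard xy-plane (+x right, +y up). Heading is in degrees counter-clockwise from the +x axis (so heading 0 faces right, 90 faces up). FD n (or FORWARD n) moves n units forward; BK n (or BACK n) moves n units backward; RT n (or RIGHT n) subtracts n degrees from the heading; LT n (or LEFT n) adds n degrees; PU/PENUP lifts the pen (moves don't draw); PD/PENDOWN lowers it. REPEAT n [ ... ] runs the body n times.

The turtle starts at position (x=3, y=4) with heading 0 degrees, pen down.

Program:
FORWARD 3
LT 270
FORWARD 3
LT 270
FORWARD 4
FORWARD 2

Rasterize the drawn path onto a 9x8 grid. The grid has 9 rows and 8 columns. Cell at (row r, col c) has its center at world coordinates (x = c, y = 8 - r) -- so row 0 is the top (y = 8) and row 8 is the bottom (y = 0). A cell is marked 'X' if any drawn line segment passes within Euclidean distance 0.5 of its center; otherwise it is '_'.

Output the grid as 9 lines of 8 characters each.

Answer: ________
________
________
________
___XXXX_
______X_
______X_
XXXXXXX_
________

Derivation:
Segment 0: (3,4) -> (6,4)
Segment 1: (6,4) -> (6,1)
Segment 2: (6,1) -> (2,1)
Segment 3: (2,1) -> (-0,1)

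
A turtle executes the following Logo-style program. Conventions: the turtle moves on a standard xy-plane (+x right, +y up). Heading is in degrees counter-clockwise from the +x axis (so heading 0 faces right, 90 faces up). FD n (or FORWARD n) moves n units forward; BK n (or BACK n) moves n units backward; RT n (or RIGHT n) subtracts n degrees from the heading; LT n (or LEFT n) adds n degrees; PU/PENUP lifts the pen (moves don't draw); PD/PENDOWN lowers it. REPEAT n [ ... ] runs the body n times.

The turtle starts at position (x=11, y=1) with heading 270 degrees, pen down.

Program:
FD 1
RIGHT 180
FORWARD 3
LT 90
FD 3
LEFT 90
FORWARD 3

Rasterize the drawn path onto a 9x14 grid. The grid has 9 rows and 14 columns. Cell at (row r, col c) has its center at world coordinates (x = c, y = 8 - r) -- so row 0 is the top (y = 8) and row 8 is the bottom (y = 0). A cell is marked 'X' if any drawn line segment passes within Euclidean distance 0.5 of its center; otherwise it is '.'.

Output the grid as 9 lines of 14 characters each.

Answer: ..............
..............
..............
..............
..............
........XXXX..
........X..X..
........X..X..
........X..X..

Derivation:
Segment 0: (11,1) -> (11,0)
Segment 1: (11,0) -> (11,3)
Segment 2: (11,3) -> (8,3)
Segment 3: (8,3) -> (8,0)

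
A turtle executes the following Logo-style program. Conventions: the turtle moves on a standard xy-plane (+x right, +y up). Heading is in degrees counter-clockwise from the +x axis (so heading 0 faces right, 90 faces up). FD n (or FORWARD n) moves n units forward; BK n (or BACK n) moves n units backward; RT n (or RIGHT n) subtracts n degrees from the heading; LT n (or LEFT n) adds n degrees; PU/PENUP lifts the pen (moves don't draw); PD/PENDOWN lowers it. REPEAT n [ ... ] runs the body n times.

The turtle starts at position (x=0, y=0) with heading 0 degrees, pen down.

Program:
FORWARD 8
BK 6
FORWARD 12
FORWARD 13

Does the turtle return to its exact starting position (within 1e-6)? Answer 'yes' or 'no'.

Answer: no

Derivation:
Executing turtle program step by step:
Start: pos=(0,0), heading=0, pen down
FD 8: (0,0) -> (8,0) [heading=0, draw]
BK 6: (8,0) -> (2,0) [heading=0, draw]
FD 12: (2,0) -> (14,0) [heading=0, draw]
FD 13: (14,0) -> (27,0) [heading=0, draw]
Final: pos=(27,0), heading=0, 4 segment(s) drawn

Start position: (0, 0)
Final position: (27, 0)
Distance = 27; >= 1e-6 -> NOT closed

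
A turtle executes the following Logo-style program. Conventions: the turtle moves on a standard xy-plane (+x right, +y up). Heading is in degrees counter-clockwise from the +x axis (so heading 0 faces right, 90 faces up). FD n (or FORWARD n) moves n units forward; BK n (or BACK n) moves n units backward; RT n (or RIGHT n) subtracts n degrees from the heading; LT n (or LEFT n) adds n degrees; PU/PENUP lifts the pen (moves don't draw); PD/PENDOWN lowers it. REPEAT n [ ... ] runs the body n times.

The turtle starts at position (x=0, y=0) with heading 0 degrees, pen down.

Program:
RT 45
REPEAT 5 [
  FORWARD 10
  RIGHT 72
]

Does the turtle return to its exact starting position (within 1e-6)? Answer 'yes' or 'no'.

Answer: yes

Derivation:
Executing turtle program step by step:
Start: pos=(0,0), heading=0, pen down
RT 45: heading 0 -> 315
REPEAT 5 [
  -- iteration 1/5 --
  FD 10: (0,0) -> (7.071,-7.071) [heading=315, draw]
  RT 72: heading 315 -> 243
  -- iteration 2/5 --
  FD 10: (7.071,-7.071) -> (2.531,-15.981) [heading=243, draw]
  RT 72: heading 243 -> 171
  -- iteration 3/5 --
  FD 10: (2.531,-15.981) -> (-7.346,-14.417) [heading=171, draw]
  RT 72: heading 171 -> 99
  -- iteration 4/5 --
  FD 10: (-7.346,-14.417) -> (-8.91,-4.54) [heading=99, draw]
  RT 72: heading 99 -> 27
  -- iteration 5/5 --
  FD 10: (-8.91,-4.54) -> (0,0) [heading=27, draw]
  RT 72: heading 27 -> 315
]
Final: pos=(0,0), heading=315, 5 segment(s) drawn

Start position: (0, 0)
Final position: (0, 0)
Distance = 0; < 1e-6 -> CLOSED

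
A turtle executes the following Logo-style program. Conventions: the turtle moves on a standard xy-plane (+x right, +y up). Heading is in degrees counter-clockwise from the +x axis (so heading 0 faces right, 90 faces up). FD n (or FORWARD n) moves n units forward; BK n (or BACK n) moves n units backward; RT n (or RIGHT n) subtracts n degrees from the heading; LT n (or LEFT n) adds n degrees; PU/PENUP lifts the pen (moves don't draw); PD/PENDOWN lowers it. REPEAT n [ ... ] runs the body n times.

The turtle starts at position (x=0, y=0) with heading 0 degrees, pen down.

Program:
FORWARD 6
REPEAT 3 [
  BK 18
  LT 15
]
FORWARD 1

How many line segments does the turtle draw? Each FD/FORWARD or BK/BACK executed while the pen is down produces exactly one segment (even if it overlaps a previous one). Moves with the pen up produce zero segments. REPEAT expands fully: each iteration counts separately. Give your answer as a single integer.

Executing turtle program step by step:
Start: pos=(0,0), heading=0, pen down
FD 6: (0,0) -> (6,0) [heading=0, draw]
REPEAT 3 [
  -- iteration 1/3 --
  BK 18: (6,0) -> (-12,0) [heading=0, draw]
  LT 15: heading 0 -> 15
  -- iteration 2/3 --
  BK 18: (-12,0) -> (-29.387,-4.659) [heading=15, draw]
  LT 15: heading 15 -> 30
  -- iteration 3/3 --
  BK 18: (-29.387,-4.659) -> (-44.975,-13.659) [heading=30, draw]
  LT 15: heading 30 -> 45
]
FD 1: (-44.975,-13.659) -> (-44.268,-12.952) [heading=45, draw]
Final: pos=(-44.268,-12.952), heading=45, 5 segment(s) drawn
Segments drawn: 5

Answer: 5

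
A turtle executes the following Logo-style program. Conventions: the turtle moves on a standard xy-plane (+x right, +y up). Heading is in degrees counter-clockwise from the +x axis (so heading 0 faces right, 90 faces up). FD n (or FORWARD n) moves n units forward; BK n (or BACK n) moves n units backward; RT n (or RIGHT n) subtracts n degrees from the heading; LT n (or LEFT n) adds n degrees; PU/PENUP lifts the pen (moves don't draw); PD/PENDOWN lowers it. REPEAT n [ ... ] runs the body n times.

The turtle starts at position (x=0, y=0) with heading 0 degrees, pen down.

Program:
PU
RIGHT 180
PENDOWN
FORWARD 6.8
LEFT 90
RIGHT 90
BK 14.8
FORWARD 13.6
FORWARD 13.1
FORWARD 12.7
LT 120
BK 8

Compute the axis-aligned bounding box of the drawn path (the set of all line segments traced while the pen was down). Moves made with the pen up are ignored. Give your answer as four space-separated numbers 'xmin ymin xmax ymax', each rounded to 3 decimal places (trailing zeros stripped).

Answer: -35.4 0 8 6.928

Derivation:
Executing turtle program step by step:
Start: pos=(0,0), heading=0, pen down
PU: pen up
RT 180: heading 0 -> 180
PD: pen down
FD 6.8: (0,0) -> (-6.8,0) [heading=180, draw]
LT 90: heading 180 -> 270
RT 90: heading 270 -> 180
BK 14.8: (-6.8,0) -> (8,0) [heading=180, draw]
FD 13.6: (8,0) -> (-5.6,0) [heading=180, draw]
FD 13.1: (-5.6,0) -> (-18.7,0) [heading=180, draw]
FD 12.7: (-18.7,0) -> (-31.4,0) [heading=180, draw]
LT 120: heading 180 -> 300
BK 8: (-31.4,0) -> (-35.4,6.928) [heading=300, draw]
Final: pos=(-35.4,6.928), heading=300, 6 segment(s) drawn

Segment endpoints: x in {-35.4, -31.4, -18.7, -6.8, -5.6, 0, 8}, y in {0, 0, 0, 0, 0, 0, 6.928}
xmin=-35.4, ymin=0, xmax=8, ymax=6.928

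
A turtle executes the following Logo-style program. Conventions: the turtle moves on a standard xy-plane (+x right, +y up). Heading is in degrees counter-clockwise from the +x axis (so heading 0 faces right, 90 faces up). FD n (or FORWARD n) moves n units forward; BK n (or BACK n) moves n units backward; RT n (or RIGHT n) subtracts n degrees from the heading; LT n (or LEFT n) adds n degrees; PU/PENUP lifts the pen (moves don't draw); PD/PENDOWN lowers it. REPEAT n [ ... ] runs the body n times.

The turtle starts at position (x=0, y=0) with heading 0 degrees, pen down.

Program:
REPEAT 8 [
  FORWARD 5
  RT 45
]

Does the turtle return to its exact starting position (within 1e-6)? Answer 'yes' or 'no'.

Answer: yes

Derivation:
Executing turtle program step by step:
Start: pos=(0,0), heading=0, pen down
REPEAT 8 [
  -- iteration 1/8 --
  FD 5: (0,0) -> (5,0) [heading=0, draw]
  RT 45: heading 0 -> 315
  -- iteration 2/8 --
  FD 5: (5,0) -> (8.536,-3.536) [heading=315, draw]
  RT 45: heading 315 -> 270
  -- iteration 3/8 --
  FD 5: (8.536,-3.536) -> (8.536,-8.536) [heading=270, draw]
  RT 45: heading 270 -> 225
  -- iteration 4/8 --
  FD 5: (8.536,-8.536) -> (5,-12.071) [heading=225, draw]
  RT 45: heading 225 -> 180
  -- iteration 5/8 --
  FD 5: (5,-12.071) -> (0,-12.071) [heading=180, draw]
  RT 45: heading 180 -> 135
  -- iteration 6/8 --
  FD 5: (0,-12.071) -> (-3.536,-8.536) [heading=135, draw]
  RT 45: heading 135 -> 90
  -- iteration 7/8 --
  FD 5: (-3.536,-8.536) -> (-3.536,-3.536) [heading=90, draw]
  RT 45: heading 90 -> 45
  -- iteration 8/8 --
  FD 5: (-3.536,-3.536) -> (0,0) [heading=45, draw]
  RT 45: heading 45 -> 0
]
Final: pos=(0,0), heading=0, 8 segment(s) drawn

Start position: (0, 0)
Final position: (0, 0)
Distance = 0; < 1e-6 -> CLOSED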